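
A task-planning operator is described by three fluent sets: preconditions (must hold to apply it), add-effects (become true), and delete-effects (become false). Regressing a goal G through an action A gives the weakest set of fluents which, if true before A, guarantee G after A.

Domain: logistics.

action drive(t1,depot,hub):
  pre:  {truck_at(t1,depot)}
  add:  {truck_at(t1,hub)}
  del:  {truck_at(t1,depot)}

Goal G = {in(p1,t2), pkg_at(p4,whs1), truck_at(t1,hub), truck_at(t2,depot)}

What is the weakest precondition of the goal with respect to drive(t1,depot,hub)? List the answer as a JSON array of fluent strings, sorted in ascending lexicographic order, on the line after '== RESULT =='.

Regress:
  G ∩ del = {}  (empty — regression defined)
  G \ add = {in(p1,t2), pkg_at(p4,whs1), truck_at(t1,hub), truck_at(t2,depot)} \ {truck_at(t1,hub)} = {in(p1,t2), pkg_at(p4,whs1), truck_at(t2,depot)}
  ∪ pre   = {in(p1,t2), pkg_at(p4,whs1), truck_at(t2,depot)} ∪ {truck_at(t1,depot)}
          = {in(p1,t2), pkg_at(p4,whs1), truck_at(t1,depot), truck_at(t2,depot)}

== RESULT ==
["in(p1,t2)", "pkg_at(p4,whs1)", "truck_at(t1,depot)", "truck_at(t2,depot)"]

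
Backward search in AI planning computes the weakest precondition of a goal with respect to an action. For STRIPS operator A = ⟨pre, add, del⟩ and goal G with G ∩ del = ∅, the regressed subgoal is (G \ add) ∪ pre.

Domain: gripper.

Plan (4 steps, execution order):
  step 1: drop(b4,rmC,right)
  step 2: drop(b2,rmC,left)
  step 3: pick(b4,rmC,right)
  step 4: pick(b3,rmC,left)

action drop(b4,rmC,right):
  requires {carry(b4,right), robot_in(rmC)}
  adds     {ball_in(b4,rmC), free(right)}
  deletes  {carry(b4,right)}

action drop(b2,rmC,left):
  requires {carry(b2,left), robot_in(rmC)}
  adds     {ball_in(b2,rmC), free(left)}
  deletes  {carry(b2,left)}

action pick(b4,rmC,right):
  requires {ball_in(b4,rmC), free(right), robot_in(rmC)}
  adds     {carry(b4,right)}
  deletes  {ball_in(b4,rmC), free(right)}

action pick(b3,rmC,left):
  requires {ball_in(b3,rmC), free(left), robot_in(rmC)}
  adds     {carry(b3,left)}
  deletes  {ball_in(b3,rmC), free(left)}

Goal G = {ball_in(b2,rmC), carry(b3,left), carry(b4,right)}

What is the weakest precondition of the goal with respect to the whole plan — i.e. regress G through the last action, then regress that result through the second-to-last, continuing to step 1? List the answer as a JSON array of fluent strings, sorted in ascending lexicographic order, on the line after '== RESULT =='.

Work backward from the goal:
  through step 4 (pick(b3,rmC,left)): drop {carry(b3,left)}, keep {ball_in(b2,rmC), carry(b4,right)}, require {ball_in(b3,rmC), free(left), robot_in(rmC)}
    → {ball_in(b2,rmC), ball_in(b3,rmC), carry(b4,right), free(left), robot_in(rmC)}
  through step 3 (pick(b4,rmC,right)): drop {carry(b4,right)}, keep {ball_in(b2,rmC), ball_in(b3,rmC), free(left), robot_in(rmC)}, require {ball_in(b4,rmC), free(right), robot_in(rmC)}
    → {ball_in(b2,rmC), ball_in(b3,rmC), ball_in(b4,rmC), free(left), free(right), robot_in(rmC)}
  through step 2 (drop(b2,rmC,left)): drop {ball_in(b2,rmC), free(left)}, keep {ball_in(b3,rmC), ball_in(b4,rmC), free(right), robot_in(rmC)}, require {carry(b2,left), robot_in(rmC)}
    → {ball_in(b3,rmC), ball_in(b4,rmC), carry(b2,left), free(right), robot_in(rmC)}
  through step 1 (drop(b4,rmC,right)): drop {ball_in(b4,rmC), free(right)}, keep {ball_in(b3,rmC), carry(b2,left), robot_in(rmC)}, require {carry(b4,right), robot_in(rmC)}
    → {ball_in(b3,rmC), carry(b2,left), carry(b4,right), robot_in(rmC)}

== RESULT ==
["ball_in(b3,rmC)", "carry(b2,left)", "carry(b4,right)", "robot_in(rmC)"]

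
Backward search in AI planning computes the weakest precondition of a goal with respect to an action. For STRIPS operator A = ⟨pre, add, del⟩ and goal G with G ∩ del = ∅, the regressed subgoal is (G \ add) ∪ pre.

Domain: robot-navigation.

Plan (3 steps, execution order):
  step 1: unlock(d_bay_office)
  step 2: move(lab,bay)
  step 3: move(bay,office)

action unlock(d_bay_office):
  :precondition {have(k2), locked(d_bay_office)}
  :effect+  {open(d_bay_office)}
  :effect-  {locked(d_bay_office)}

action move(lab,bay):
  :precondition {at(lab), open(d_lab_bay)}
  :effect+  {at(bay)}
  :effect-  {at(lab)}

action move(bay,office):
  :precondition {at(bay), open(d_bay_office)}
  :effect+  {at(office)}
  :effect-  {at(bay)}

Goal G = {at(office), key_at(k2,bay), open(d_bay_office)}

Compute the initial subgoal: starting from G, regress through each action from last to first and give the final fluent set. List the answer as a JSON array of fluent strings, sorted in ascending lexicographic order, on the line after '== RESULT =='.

Regress step by step:
  through step 3 (move(bay,office)): drop {at(office)}, keep {key_at(k2,bay), open(d_bay_office)}, require {at(bay), open(d_bay_office)}
    → {at(bay), key_at(k2,bay), open(d_bay_office)}
  through step 2 (move(lab,bay)): drop {at(bay)}, keep {key_at(k2,bay), open(d_bay_office)}, require {at(lab), open(d_lab_bay)}
    → {at(lab), key_at(k2,bay), open(d_bay_office), open(d_lab_bay)}
  through step 1 (unlock(d_bay_office)): drop {open(d_bay_office)}, keep {at(lab), key_at(k2,bay), open(d_lab_bay)}, require {have(k2), locked(d_bay_office)}
    → {at(lab), have(k2), key_at(k2,bay), locked(d_bay_office), open(d_lab_bay)}

== RESULT ==
["at(lab)", "have(k2)", "key_at(k2,bay)", "locked(d_bay_office)", "open(d_lab_bay)"]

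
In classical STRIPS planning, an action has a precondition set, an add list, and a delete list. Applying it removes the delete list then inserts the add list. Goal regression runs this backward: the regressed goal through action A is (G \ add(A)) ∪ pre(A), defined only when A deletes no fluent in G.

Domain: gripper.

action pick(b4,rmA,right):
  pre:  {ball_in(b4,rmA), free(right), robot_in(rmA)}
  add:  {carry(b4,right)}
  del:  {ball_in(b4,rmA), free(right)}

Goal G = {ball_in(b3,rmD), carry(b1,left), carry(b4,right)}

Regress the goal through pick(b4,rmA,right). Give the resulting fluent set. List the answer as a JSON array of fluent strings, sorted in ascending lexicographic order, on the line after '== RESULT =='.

Compute (G \ add) ∪ pre:
  G ∩ del = {}  (empty — regression defined)
  G \ add = {ball_in(b3,rmD), carry(b1,left), carry(b4,right)} \ {carry(b4,right)} = {ball_in(b3,rmD), carry(b1,left)}
  ∪ pre   = {ball_in(b3,rmD), carry(b1,left)} ∪ {ball_in(b4,rmA), free(right), robot_in(rmA)}
          = {ball_in(b3,rmD), ball_in(b4,rmA), carry(b1,left), free(right), robot_in(rmA)}

== RESULT ==
["ball_in(b3,rmD)", "ball_in(b4,rmA)", "carry(b1,left)", "free(right)", "robot_in(rmA)"]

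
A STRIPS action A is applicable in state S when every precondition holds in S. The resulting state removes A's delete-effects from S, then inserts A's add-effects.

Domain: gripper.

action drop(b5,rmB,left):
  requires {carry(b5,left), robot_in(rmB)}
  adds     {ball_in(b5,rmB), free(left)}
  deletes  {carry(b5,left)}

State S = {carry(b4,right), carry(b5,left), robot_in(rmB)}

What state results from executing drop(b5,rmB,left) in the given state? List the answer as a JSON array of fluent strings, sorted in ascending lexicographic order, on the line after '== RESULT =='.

Progress:
  pre ⊆ S: {carry(b5,left), robot_in(rmB)} ⊆ S  — applicable
  S \ del = {carry(b4,right), robot_in(rmB)}
  ∪ add   = {ball_in(b5,rmB), carry(b4,right), free(left), robot_in(rmB)}

== RESULT ==
["ball_in(b5,rmB)", "carry(b4,right)", "free(left)", "robot_in(rmB)"]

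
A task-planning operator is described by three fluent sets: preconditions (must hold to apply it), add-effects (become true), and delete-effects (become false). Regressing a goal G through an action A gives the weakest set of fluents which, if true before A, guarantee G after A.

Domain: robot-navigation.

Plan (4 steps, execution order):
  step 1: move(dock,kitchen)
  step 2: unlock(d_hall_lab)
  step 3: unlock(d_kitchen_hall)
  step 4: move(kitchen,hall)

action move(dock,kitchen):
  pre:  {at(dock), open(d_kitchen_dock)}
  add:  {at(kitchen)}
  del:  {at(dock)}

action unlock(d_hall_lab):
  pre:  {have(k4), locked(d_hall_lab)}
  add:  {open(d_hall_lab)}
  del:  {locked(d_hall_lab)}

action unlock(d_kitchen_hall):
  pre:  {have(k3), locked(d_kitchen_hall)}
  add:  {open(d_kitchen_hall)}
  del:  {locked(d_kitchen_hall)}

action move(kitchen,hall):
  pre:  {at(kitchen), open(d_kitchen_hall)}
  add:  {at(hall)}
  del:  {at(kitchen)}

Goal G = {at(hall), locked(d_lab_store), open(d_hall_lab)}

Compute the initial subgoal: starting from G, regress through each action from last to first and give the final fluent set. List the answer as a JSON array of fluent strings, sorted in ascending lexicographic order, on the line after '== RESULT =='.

Work backward from the goal:
  through step 4 (move(kitchen,hall)): drop {at(hall)}, keep {locked(d_lab_store), open(d_hall_lab)}, require {at(kitchen), open(d_kitchen_hall)}
    → {at(kitchen), locked(d_lab_store), open(d_hall_lab), open(d_kitchen_hall)}
  through step 3 (unlock(d_kitchen_hall)): drop {open(d_kitchen_hall)}, keep {at(kitchen), locked(d_lab_store), open(d_hall_lab)}, require {have(k3), locked(d_kitchen_hall)}
    → {at(kitchen), have(k3), locked(d_kitchen_hall), locked(d_lab_store), open(d_hall_lab)}
  through step 2 (unlock(d_hall_lab)): drop {open(d_hall_lab)}, keep {at(kitchen), have(k3), locked(d_kitchen_hall), locked(d_lab_store)}, require {have(k4), locked(d_hall_lab)}
    → {at(kitchen), have(k3), have(k4), locked(d_hall_lab), locked(d_kitchen_hall), locked(d_lab_store)}
  through step 1 (move(dock,kitchen)): drop {at(kitchen)}, keep {have(k3), have(k4), locked(d_hall_lab), locked(d_kitchen_hall), locked(d_lab_store)}, require {at(dock), open(d_kitchen_dock)}
    → {at(dock), have(k3), have(k4), locked(d_hall_lab), locked(d_kitchen_hall), locked(d_lab_store), open(d_kitchen_dock)}

== RESULT ==
["at(dock)", "have(k3)", "have(k4)", "locked(d_hall_lab)", "locked(d_kitchen_hall)", "locked(d_lab_store)", "open(d_kitchen_dock)"]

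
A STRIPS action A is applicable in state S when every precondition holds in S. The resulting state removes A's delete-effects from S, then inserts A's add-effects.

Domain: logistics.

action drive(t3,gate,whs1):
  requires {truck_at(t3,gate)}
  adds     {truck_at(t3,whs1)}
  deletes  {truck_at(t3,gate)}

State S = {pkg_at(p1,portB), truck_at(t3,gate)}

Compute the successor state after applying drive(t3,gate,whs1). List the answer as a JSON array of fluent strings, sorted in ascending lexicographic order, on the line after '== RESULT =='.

Progress:
  pre ⊆ S: {truck_at(t3,gate)} ⊆ S  — applicable
  S \ del = {pkg_at(p1,portB)}
  ∪ add   = {pkg_at(p1,portB), truck_at(t3,whs1)}

== RESULT ==
["pkg_at(p1,portB)", "truck_at(t3,whs1)"]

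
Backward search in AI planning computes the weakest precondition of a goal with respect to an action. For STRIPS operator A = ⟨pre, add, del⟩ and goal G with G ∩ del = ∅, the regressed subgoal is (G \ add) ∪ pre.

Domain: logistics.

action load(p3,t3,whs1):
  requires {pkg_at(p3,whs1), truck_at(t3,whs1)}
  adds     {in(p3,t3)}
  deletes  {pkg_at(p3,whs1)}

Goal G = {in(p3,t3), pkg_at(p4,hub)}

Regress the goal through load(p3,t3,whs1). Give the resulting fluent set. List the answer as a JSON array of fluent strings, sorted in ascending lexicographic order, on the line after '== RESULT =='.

Compute (G \ add) ∪ pre:
  G ∩ del = {}  (empty — regression defined)
  G \ add = {in(p3,t3), pkg_at(p4,hub)} \ {in(p3,t3)} = {pkg_at(p4,hub)}
  ∪ pre   = {pkg_at(p4,hub)} ∪ {pkg_at(p3,whs1), truck_at(t3,whs1)}
          = {pkg_at(p3,whs1), pkg_at(p4,hub), truck_at(t3,whs1)}

== RESULT ==
["pkg_at(p3,whs1)", "pkg_at(p4,hub)", "truck_at(t3,whs1)"]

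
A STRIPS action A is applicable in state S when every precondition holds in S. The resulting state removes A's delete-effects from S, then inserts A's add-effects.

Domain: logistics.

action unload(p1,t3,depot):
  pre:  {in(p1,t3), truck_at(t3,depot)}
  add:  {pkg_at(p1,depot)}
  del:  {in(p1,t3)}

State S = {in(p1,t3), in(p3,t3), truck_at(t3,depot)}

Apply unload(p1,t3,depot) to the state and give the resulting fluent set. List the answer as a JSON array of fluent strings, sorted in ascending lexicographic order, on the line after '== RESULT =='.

Progress:
  pre ⊆ S: {in(p1,t3), truck_at(t3,depot)} ⊆ S  — applicable
  S \ del = {in(p3,t3), truck_at(t3,depot)}
  ∪ add   = {in(p3,t3), pkg_at(p1,depot), truck_at(t3,depot)}

== RESULT ==
["in(p3,t3)", "pkg_at(p1,depot)", "truck_at(t3,depot)"]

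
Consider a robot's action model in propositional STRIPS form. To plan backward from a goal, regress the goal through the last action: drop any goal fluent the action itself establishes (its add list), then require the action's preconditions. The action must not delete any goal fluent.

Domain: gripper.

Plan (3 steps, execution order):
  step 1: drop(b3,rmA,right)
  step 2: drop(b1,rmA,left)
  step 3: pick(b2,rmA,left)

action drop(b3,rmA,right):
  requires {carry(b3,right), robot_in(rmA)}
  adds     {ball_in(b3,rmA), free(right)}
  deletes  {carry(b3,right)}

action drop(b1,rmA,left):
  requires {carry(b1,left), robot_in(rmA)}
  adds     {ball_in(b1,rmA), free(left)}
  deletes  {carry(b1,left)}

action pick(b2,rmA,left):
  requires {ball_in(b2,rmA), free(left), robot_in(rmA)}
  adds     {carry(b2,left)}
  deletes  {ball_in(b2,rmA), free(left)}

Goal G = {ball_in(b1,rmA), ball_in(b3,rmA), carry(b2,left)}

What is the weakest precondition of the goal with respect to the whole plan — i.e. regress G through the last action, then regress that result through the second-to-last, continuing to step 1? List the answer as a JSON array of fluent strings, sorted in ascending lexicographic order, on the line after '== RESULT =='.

Regress step by step:
  through step 3 (pick(b2,rmA,left)): drop {carry(b2,left)}, keep {ball_in(b1,rmA), ball_in(b3,rmA)}, require {ball_in(b2,rmA), free(left), robot_in(rmA)}
    → {ball_in(b1,rmA), ball_in(b2,rmA), ball_in(b3,rmA), free(left), robot_in(rmA)}
  through step 2 (drop(b1,rmA,left)): drop {ball_in(b1,rmA), free(left)}, keep {ball_in(b2,rmA), ball_in(b3,rmA), robot_in(rmA)}, require {carry(b1,left), robot_in(rmA)}
    → {ball_in(b2,rmA), ball_in(b3,rmA), carry(b1,left), robot_in(rmA)}
  through step 1 (drop(b3,rmA,right)): drop {ball_in(b3,rmA)}, keep {ball_in(b2,rmA), carry(b1,left), robot_in(rmA)}, require {carry(b3,right), robot_in(rmA)}
    → {ball_in(b2,rmA), carry(b1,left), carry(b3,right), robot_in(rmA)}

== RESULT ==
["ball_in(b2,rmA)", "carry(b1,left)", "carry(b3,right)", "robot_in(rmA)"]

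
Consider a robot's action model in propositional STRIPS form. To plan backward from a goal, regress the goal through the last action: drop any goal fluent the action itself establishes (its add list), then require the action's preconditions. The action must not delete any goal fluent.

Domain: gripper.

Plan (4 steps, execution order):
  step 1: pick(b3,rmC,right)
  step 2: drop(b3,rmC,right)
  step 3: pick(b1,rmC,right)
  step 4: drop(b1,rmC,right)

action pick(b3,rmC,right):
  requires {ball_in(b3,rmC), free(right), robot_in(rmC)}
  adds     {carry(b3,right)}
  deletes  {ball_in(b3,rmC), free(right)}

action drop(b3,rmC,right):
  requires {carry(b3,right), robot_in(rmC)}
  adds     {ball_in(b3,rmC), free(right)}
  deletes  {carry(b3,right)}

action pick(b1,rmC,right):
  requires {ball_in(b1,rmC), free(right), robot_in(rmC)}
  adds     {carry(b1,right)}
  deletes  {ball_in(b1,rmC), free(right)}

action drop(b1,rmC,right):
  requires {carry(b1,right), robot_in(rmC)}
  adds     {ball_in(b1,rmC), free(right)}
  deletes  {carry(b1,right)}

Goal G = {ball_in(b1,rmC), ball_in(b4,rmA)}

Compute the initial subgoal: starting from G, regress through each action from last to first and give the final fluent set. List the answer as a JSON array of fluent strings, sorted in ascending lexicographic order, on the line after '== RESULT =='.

Work backward from the goal:
  through step 4 (drop(b1,rmC,right)): drop {ball_in(b1,rmC)}, keep {ball_in(b4,rmA)}, require {carry(b1,right), robot_in(rmC)}
    → {ball_in(b4,rmA), carry(b1,right), robot_in(rmC)}
  through step 3 (pick(b1,rmC,right)): drop {carry(b1,right)}, keep {ball_in(b4,rmA), robot_in(rmC)}, require {ball_in(b1,rmC), free(right), robot_in(rmC)}
    → {ball_in(b1,rmC), ball_in(b4,rmA), free(right), robot_in(rmC)}
  through step 2 (drop(b3,rmC,right)): drop {free(right)}, keep {ball_in(b1,rmC), ball_in(b4,rmA), robot_in(rmC)}, require {carry(b3,right), robot_in(rmC)}
    → {ball_in(b1,rmC), ball_in(b4,rmA), carry(b3,right), robot_in(rmC)}
  through step 1 (pick(b3,rmC,right)): drop {carry(b3,right)}, keep {ball_in(b1,rmC), ball_in(b4,rmA), robot_in(rmC)}, require {ball_in(b3,rmC), free(right), robot_in(rmC)}
    → {ball_in(b1,rmC), ball_in(b3,rmC), ball_in(b4,rmA), free(right), robot_in(rmC)}

== RESULT ==
["ball_in(b1,rmC)", "ball_in(b3,rmC)", "ball_in(b4,rmA)", "free(right)", "robot_in(rmC)"]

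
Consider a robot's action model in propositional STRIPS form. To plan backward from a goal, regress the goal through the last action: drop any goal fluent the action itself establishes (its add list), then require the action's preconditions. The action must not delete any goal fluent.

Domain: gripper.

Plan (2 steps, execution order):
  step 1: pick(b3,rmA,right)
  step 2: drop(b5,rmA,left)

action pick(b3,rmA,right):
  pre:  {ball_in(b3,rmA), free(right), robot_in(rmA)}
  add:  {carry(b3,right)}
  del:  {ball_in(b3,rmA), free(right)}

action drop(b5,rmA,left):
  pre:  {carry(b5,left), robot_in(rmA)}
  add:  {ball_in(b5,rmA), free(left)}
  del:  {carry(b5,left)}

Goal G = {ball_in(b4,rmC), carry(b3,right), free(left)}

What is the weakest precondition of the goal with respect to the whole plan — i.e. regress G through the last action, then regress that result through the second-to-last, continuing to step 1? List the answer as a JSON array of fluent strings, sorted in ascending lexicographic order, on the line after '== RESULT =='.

Work backward from the goal:
  through step 2 (drop(b5,rmA,left)): drop {free(left)}, keep {ball_in(b4,rmC), carry(b3,right)}, require {carry(b5,left), robot_in(rmA)}
    → {ball_in(b4,rmC), carry(b3,right), carry(b5,left), robot_in(rmA)}
  through step 1 (pick(b3,rmA,right)): drop {carry(b3,right)}, keep {ball_in(b4,rmC), carry(b5,left), robot_in(rmA)}, require {ball_in(b3,rmA), free(right), robot_in(rmA)}
    → {ball_in(b3,rmA), ball_in(b4,rmC), carry(b5,left), free(right), robot_in(rmA)}

== RESULT ==
["ball_in(b3,rmA)", "ball_in(b4,rmC)", "carry(b5,left)", "free(right)", "robot_in(rmA)"]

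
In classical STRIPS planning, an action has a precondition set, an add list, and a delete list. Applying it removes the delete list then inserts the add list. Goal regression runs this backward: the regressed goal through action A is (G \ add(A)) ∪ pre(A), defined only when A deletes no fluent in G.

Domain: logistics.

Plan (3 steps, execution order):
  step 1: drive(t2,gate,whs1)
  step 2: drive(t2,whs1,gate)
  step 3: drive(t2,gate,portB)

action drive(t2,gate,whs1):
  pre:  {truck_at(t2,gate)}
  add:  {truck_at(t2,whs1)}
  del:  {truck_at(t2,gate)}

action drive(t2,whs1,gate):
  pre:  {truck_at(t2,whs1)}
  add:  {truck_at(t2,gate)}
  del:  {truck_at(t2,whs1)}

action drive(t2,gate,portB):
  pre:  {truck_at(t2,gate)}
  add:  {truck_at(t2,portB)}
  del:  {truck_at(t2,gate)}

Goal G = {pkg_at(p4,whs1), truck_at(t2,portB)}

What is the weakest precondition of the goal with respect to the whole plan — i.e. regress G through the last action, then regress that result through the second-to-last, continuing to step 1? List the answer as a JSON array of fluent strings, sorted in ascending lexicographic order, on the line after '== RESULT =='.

Regress step by step:
  through step 3 (drive(t2,gate,portB)): drop {truck_at(t2,portB)}, keep {pkg_at(p4,whs1)}, require {truck_at(t2,gate)}
    → {pkg_at(p4,whs1), truck_at(t2,gate)}
  through step 2 (drive(t2,whs1,gate)): drop {truck_at(t2,gate)}, keep {pkg_at(p4,whs1)}, require {truck_at(t2,whs1)}
    → {pkg_at(p4,whs1), truck_at(t2,whs1)}
  through step 1 (drive(t2,gate,whs1)): drop {truck_at(t2,whs1)}, keep {pkg_at(p4,whs1)}, require {truck_at(t2,gate)}
    → {pkg_at(p4,whs1), truck_at(t2,gate)}

== RESULT ==
["pkg_at(p4,whs1)", "truck_at(t2,gate)"]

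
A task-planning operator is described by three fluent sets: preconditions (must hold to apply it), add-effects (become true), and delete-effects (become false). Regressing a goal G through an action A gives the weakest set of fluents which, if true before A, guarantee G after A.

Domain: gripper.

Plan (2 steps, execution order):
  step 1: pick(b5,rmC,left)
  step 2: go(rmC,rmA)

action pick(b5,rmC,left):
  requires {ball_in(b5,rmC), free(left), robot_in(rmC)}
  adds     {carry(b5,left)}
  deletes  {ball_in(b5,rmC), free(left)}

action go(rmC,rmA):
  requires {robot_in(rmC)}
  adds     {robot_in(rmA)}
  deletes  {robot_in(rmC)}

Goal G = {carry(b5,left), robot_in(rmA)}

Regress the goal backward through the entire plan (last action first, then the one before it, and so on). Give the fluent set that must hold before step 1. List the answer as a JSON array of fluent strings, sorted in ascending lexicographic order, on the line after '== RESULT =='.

Work backward from the goal:
  through step 2 (go(rmC,rmA)): drop {robot_in(rmA)}, keep {carry(b5,left)}, require {robot_in(rmC)}
    → {carry(b5,left), robot_in(rmC)}
  through step 1 (pick(b5,rmC,left)): drop {carry(b5,left)}, keep {robot_in(rmC)}, require {ball_in(b5,rmC), free(left), robot_in(rmC)}
    → {ball_in(b5,rmC), free(left), robot_in(rmC)}

== RESULT ==
["ball_in(b5,rmC)", "free(left)", "robot_in(rmC)"]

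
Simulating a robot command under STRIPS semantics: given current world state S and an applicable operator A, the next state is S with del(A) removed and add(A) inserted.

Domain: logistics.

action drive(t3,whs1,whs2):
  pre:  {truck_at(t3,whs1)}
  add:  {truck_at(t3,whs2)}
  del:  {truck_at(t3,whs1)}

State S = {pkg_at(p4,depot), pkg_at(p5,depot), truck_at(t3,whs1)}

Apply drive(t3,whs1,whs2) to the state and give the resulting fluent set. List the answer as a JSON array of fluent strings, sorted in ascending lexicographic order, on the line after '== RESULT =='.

Compute (S \ del) ∪ add:
  pre ⊆ S: {truck_at(t3,whs1)} ⊆ S  — applicable
  S \ del = {pkg_at(p4,depot), pkg_at(p5,depot)}
  ∪ add   = {pkg_at(p4,depot), pkg_at(p5,depot), truck_at(t3,whs2)}

== RESULT ==
["pkg_at(p4,depot)", "pkg_at(p5,depot)", "truck_at(t3,whs2)"]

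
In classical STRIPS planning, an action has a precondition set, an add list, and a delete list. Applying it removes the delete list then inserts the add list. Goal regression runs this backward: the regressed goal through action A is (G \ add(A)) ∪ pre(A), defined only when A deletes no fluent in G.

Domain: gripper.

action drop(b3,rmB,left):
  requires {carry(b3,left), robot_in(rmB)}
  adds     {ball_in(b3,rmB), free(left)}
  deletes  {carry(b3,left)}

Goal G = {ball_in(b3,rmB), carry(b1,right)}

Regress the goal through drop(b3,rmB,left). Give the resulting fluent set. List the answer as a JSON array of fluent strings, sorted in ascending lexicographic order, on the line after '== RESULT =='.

Regress:
  G ∩ del = {}  (empty — regression defined)
  G \ add = {ball_in(b3,rmB), carry(b1,right)} \ {ball_in(b3,rmB), free(left)} = {carry(b1,right)}
  ∪ pre   = {carry(b1,right)} ∪ {carry(b3,left), robot_in(rmB)}
          = {carry(b1,right), carry(b3,left), robot_in(rmB)}

== RESULT ==
["carry(b1,right)", "carry(b3,left)", "robot_in(rmB)"]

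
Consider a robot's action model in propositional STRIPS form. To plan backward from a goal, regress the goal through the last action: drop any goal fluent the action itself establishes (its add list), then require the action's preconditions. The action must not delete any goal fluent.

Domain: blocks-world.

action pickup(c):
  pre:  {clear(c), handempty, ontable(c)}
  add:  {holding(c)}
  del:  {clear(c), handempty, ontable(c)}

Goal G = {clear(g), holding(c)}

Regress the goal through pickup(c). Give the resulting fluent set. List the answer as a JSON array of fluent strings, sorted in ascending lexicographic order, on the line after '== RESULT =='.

Compute (G \ add) ∪ pre:
  G ∩ del = {}  (empty — regression defined)
  G \ add = {clear(g), holding(c)} \ {holding(c)} = {clear(g)}
  ∪ pre   = {clear(g)} ∪ {clear(c), handempty, ontable(c)}
          = {clear(c), clear(g), handempty, ontable(c)}

== RESULT ==
["clear(c)", "clear(g)", "handempty", "ontable(c)"]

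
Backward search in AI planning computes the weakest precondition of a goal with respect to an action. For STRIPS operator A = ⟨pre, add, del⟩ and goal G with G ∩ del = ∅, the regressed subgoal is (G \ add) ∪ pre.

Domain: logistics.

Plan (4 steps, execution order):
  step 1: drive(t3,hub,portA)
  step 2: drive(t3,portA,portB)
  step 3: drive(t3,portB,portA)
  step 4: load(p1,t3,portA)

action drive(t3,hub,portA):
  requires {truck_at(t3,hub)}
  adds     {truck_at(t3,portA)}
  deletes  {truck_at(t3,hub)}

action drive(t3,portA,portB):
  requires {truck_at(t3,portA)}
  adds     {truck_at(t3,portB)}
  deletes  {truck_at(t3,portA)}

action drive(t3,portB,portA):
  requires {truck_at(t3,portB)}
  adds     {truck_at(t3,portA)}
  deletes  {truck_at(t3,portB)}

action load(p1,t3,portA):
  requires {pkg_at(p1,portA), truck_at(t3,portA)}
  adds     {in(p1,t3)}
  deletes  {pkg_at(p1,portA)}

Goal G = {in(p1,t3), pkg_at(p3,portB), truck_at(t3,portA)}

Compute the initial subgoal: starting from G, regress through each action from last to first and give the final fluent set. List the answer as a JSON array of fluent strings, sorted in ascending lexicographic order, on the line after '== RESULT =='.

Work backward from the goal:
  through step 4 (load(p1,t3,portA)): drop {in(p1,t3)}, keep {pkg_at(p3,portB), truck_at(t3,portA)}, require {pkg_at(p1,portA), truck_at(t3,portA)}
    → {pkg_at(p1,portA), pkg_at(p3,portB), truck_at(t3,portA)}
  through step 3 (drive(t3,portB,portA)): drop {truck_at(t3,portA)}, keep {pkg_at(p1,portA), pkg_at(p3,portB)}, require {truck_at(t3,portB)}
    → {pkg_at(p1,portA), pkg_at(p3,portB), truck_at(t3,portB)}
  through step 2 (drive(t3,portA,portB)): drop {truck_at(t3,portB)}, keep {pkg_at(p1,portA), pkg_at(p3,portB)}, require {truck_at(t3,portA)}
    → {pkg_at(p1,portA), pkg_at(p3,portB), truck_at(t3,portA)}
  through step 1 (drive(t3,hub,portA)): drop {truck_at(t3,portA)}, keep {pkg_at(p1,portA), pkg_at(p3,portB)}, require {truck_at(t3,hub)}
    → {pkg_at(p1,portA), pkg_at(p3,portB), truck_at(t3,hub)}

== RESULT ==
["pkg_at(p1,portA)", "pkg_at(p3,portB)", "truck_at(t3,hub)"]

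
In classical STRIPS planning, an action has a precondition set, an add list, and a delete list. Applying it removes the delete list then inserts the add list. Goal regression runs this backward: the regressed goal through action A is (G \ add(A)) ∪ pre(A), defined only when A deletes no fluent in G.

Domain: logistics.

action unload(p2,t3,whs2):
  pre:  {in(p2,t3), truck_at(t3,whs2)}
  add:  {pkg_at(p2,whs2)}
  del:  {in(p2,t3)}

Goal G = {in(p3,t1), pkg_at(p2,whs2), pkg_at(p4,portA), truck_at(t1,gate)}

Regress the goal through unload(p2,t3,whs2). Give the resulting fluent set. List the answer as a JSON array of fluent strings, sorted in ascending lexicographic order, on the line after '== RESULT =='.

Regress:
  G ∩ del = {}  (empty — regression defined)
  G \ add = {in(p3,t1), pkg_at(p2,whs2), pkg_at(p4,portA), truck_at(t1,gate)} \ {pkg_at(p2,whs2)} = {in(p3,t1), pkg_at(p4,portA), truck_at(t1,gate)}
  ∪ pre   = {in(p3,t1), pkg_at(p4,portA), truck_at(t1,gate)} ∪ {in(p2,t3), truck_at(t3,whs2)}
          = {in(p2,t3), in(p3,t1), pkg_at(p4,portA), truck_at(t1,gate), truck_at(t3,whs2)}

== RESULT ==
["in(p2,t3)", "in(p3,t1)", "pkg_at(p4,portA)", "truck_at(t1,gate)", "truck_at(t3,whs2)"]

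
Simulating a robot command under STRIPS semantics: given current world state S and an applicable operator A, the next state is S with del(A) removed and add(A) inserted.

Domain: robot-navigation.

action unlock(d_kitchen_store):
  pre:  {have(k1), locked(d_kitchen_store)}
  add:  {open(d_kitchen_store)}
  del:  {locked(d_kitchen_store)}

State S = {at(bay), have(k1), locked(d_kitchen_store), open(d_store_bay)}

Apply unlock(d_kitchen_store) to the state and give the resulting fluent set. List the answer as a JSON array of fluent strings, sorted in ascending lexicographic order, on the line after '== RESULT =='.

Progress:
  pre ⊆ S: {have(k1), locked(d_kitchen_store)} ⊆ S  — applicable
  S \ del = {at(bay), have(k1), open(d_store_bay)}
  ∪ add   = {at(bay), have(k1), open(d_kitchen_store), open(d_store_bay)}

== RESULT ==
["at(bay)", "have(k1)", "open(d_kitchen_store)", "open(d_store_bay)"]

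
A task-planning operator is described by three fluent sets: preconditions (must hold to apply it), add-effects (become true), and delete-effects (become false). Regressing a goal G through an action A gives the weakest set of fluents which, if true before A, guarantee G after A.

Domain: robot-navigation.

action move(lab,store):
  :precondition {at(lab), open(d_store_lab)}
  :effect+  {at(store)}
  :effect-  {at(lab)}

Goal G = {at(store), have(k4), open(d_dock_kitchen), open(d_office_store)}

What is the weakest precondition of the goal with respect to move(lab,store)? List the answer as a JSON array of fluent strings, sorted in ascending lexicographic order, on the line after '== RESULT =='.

Regress:
  G ∩ del = {}  (empty — regression defined)
  G \ add = {at(store), have(k4), open(d_dock_kitchen), open(d_office_store)} \ {at(store)} = {have(k4), open(d_dock_kitchen), open(d_office_store)}
  ∪ pre   = {have(k4), open(d_dock_kitchen), open(d_office_store)} ∪ {at(lab), open(d_store_lab)}
          = {at(lab), have(k4), open(d_dock_kitchen), open(d_office_store), open(d_store_lab)}

== RESULT ==
["at(lab)", "have(k4)", "open(d_dock_kitchen)", "open(d_office_store)", "open(d_store_lab)"]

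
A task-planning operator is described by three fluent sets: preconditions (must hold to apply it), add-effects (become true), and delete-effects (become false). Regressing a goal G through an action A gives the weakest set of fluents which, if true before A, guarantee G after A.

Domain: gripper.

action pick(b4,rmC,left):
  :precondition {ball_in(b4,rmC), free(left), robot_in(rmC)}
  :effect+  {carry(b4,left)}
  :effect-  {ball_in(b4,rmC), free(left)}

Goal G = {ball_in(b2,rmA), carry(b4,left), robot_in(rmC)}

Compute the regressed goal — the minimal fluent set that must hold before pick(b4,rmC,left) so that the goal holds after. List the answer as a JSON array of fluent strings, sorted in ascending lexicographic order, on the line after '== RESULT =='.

Regress:
  G ∩ del = {}  (empty — regression defined)
  G \ add = {ball_in(b2,rmA), carry(b4,left), robot_in(rmC)} \ {carry(b4,left)} = {ball_in(b2,rmA), robot_in(rmC)}
  ∪ pre   = {ball_in(b2,rmA), robot_in(rmC)} ∪ {ball_in(b4,rmC), free(left), robot_in(rmC)}
          = {ball_in(b2,rmA), ball_in(b4,rmC), free(left), robot_in(rmC)}

== RESULT ==
["ball_in(b2,rmA)", "ball_in(b4,rmC)", "free(left)", "robot_in(rmC)"]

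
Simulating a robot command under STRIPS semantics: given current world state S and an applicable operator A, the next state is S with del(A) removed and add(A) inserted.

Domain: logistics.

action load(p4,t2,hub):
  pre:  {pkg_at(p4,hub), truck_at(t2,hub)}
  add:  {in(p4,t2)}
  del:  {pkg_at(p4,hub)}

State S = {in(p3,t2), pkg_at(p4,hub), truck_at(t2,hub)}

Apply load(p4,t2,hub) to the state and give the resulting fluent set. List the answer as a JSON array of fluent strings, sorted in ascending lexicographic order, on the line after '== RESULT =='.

Compute (S \ del) ∪ add:
  pre ⊆ S: {pkg_at(p4,hub), truck_at(t2,hub)} ⊆ S  — applicable
  S \ del = {in(p3,t2), truck_at(t2,hub)}
  ∪ add   = {in(p3,t2), in(p4,t2), truck_at(t2,hub)}

== RESULT ==
["in(p3,t2)", "in(p4,t2)", "truck_at(t2,hub)"]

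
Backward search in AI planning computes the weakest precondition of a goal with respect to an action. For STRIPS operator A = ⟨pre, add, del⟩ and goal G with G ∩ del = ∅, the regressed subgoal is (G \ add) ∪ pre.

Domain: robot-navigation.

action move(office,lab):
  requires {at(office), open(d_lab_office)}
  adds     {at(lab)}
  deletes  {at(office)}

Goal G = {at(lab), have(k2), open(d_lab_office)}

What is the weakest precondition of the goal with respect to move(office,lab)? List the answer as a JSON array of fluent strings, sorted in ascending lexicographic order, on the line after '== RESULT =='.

Regress:
  G ∩ del = {}  (empty — regression defined)
  G \ add = {at(lab), have(k2), open(d_lab_office)} \ {at(lab)} = {have(k2), open(d_lab_office)}
  ∪ pre   = {have(k2), open(d_lab_office)} ∪ {at(office), open(d_lab_office)}
          = {at(office), have(k2), open(d_lab_office)}

== RESULT ==
["at(office)", "have(k2)", "open(d_lab_office)"]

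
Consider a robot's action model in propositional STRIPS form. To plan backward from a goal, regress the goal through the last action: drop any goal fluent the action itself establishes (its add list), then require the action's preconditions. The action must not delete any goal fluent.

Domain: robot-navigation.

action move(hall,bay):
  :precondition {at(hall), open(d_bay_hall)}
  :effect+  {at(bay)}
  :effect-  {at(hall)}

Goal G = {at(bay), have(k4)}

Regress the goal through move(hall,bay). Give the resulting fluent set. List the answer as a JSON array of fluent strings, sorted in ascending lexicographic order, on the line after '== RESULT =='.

Regress:
  G ∩ del = {}  (empty — regression defined)
  G \ add = {at(bay), have(k4)} \ {at(bay)} = {have(k4)}
  ∪ pre   = {have(k4)} ∪ {at(hall), open(d_bay_hall)}
          = {at(hall), have(k4), open(d_bay_hall)}

== RESULT ==
["at(hall)", "have(k4)", "open(d_bay_hall)"]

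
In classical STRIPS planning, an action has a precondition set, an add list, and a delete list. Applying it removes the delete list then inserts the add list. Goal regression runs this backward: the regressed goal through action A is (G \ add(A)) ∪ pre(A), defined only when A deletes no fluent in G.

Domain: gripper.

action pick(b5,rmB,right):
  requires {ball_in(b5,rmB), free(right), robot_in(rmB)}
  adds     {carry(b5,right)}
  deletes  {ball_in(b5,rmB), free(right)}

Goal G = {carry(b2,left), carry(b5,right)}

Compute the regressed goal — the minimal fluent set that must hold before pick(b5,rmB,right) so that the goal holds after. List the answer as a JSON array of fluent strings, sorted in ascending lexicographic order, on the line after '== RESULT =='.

Regress:
  G ∩ del = {}  (empty — regression defined)
  G \ add = {carry(b2,left), carry(b5,right)} \ {carry(b5,right)} = {carry(b2,left)}
  ∪ pre   = {carry(b2,left)} ∪ {ball_in(b5,rmB), free(right), robot_in(rmB)}
          = {ball_in(b5,rmB), carry(b2,left), free(right), robot_in(rmB)}

== RESULT ==
["ball_in(b5,rmB)", "carry(b2,left)", "free(right)", "robot_in(rmB)"]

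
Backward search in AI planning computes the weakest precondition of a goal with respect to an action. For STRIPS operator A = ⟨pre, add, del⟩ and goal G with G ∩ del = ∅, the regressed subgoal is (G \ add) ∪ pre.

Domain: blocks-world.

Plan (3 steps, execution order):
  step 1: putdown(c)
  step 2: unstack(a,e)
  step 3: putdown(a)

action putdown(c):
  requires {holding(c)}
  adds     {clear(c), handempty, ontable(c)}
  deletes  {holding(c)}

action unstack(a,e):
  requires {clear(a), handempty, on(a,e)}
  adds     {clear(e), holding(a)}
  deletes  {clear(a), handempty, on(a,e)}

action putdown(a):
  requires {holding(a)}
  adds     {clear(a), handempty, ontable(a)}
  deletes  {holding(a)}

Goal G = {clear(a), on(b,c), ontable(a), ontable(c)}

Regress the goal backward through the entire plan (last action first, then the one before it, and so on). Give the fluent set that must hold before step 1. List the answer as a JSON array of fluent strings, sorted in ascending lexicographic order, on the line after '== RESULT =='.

Regress step by step:
  through step 3 (putdown(a)): drop {clear(a), ontable(a)}, keep {on(b,c), ontable(c)}, require {holding(a)}
    → {holding(a), on(b,c), ontable(c)}
  through step 2 (unstack(a,e)): drop {holding(a)}, keep {on(b,c), ontable(c)}, require {clear(a), handempty, on(a,e)}
    → {clear(a), handempty, on(a,e), on(b,c), ontable(c)}
  through step 1 (putdown(c)): drop {handempty, ontable(c)}, keep {clear(a), on(a,e), on(b,c)}, require {holding(c)}
    → {clear(a), holding(c), on(a,e), on(b,c)}

== RESULT ==
["clear(a)", "holding(c)", "on(a,e)", "on(b,c)"]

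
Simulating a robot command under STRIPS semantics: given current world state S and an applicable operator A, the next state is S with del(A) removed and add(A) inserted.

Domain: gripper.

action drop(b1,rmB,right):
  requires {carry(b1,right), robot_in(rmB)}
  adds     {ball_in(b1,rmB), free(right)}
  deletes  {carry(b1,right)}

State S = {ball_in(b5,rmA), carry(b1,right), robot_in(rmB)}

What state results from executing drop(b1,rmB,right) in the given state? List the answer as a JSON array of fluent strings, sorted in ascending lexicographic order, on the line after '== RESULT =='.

Progress:
  pre ⊆ S: {carry(b1,right), robot_in(rmB)} ⊆ S  — applicable
  S \ del = {ball_in(b5,rmA), robot_in(rmB)}
  ∪ add   = {ball_in(b1,rmB), ball_in(b5,rmA), free(right), robot_in(rmB)}

== RESULT ==
["ball_in(b1,rmB)", "ball_in(b5,rmA)", "free(right)", "robot_in(rmB)"]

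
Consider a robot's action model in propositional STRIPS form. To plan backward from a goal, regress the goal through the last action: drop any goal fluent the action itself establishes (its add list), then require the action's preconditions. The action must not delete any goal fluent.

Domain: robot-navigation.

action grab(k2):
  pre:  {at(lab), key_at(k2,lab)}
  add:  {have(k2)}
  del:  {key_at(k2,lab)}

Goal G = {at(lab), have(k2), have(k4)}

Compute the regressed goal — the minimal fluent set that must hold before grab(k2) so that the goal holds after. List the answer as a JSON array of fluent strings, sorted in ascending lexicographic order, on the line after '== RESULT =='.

Regress:
  G ∩ del = {}  (empty — regression defined)
  G \ add = {at(lab), have(k2), have(k4)} \ {have(k2)} = {at(lab), have(k4)}
  ∪ pre   = {at(lab), have(k4)} ∪ {at(lab), key_at(k2,lab)}
          = {at(lab), have(k4), key_at(k2,lab)}

== RESULT ==
["at(lab)", "have(k4)", "key_at(k2,lab)"]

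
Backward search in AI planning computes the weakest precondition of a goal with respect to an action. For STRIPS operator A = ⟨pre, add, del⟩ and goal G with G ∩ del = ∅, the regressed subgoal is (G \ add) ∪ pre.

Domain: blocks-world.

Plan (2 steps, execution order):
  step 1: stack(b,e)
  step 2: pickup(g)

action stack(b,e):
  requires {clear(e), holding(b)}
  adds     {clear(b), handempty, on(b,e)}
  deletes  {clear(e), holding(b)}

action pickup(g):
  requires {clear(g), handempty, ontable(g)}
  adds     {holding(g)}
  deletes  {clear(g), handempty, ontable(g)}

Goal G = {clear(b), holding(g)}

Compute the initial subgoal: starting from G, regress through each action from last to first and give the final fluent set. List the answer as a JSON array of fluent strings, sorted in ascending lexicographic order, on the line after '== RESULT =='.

Work backward from the goal:
  through step 2 (pickup(g)): drop {holding(g)}, keep {clear(b)}, require {clear(g), handempty, ontable(g)}
    → {clear(b), clear(g), handempty, ontable(g)}
  through step 1 (stack(b,e)): drop {clear(b), handempty}, keep {clear(g), ontable(g)}, require {clear(e), holding(b)}
    → {clear(e), clear(g), holding(b), ontable(g)}

== RESULT ==
["clear(e)", "clear(g)", "holding(b)", "ontable(g)"]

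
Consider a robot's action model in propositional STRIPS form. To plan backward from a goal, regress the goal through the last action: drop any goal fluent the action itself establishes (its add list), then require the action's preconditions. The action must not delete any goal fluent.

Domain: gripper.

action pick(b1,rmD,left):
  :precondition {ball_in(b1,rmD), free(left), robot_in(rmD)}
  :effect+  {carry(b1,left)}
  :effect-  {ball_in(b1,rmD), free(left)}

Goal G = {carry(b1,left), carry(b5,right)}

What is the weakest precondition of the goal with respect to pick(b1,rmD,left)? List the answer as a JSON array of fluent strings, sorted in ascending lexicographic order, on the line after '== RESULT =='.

Regress:
  G ∩ del = {}  (empty — regression defined)
  G \ add = {carry(b1,left), carry(b5,right)} \ {carry(b1,left)} = {carry(b5,right)}
  ∪ pre   = {carry(b5,right)} ∪ {ball_in(b1,rmD), free(left), robot_in(rmD)}
          = {ball_in(b1,rmD), carry(b5,right), free(left), robot_in(rmD)}

== RESULT ==
["ball_in(b1,rmD)", "carry(b5,right)", "free(left)", "robot_in(rmD)"]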